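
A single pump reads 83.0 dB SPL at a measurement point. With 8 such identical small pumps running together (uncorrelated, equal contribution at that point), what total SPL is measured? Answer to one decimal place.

92.0 dB SPL

8 equal incoherent sources raise the level by 10·log₁₀(8) = 9.03 dB.
L_total = 83.0 + 9.03 = 92.0 dB SPL.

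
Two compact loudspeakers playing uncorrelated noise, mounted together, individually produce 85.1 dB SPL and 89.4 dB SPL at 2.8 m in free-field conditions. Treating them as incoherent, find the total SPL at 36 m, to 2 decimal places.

68.59 dB SPL

Combined at 2.8 m: 10·log₁₀(10^(85.1/10)+10^(89.4/10)) = 90.772 dB SPL.
Then apply −20·log₁₀(36/2.8) = -22.183 dB → 68.59 dB SPL.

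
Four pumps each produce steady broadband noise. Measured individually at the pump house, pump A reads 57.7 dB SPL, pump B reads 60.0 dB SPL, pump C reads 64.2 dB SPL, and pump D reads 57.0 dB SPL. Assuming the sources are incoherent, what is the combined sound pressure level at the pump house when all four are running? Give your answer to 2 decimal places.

66.74 dB SPL

Incoherent sources sum as intensities:
L_total = 10·log₁₀(10^(57.7/10) + 10^(60.0/10) + 10^(64.2/10) + 10^(57.0/10)) = 10·log₁₀(4720000) = 66.74 dB SPL.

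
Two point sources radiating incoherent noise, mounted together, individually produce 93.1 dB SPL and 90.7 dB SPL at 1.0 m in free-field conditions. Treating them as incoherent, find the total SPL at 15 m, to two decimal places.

71.55 dB SPL

Combined at 1.0 m: 10·log₁₀(10^(93.1/10)+10^(90.7/10)) = 95.074 dB SPL.
Then apply −20·log₁₀(15/1.0) = -23.522 dB → 71.55 dB SPL.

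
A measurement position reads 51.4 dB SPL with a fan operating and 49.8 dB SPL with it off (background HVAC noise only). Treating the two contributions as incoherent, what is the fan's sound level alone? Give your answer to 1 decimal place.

Remove the background by subtracting linear intensities:
L_src = 10·log₁₀(10^(51.4/10) − 10^(49.8/10)) = 10·log₁₀(42540) = 46.3 dB SPL.

46.3 dB SPL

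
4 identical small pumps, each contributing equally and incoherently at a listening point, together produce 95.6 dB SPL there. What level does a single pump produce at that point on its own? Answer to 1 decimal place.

89.6 dB SPL

4 equal incoherent sources add 10·log₁₀(4) = 6.02 dB over one source.
L_one = 95.6 − 6.02 = 89.6 dB SPL.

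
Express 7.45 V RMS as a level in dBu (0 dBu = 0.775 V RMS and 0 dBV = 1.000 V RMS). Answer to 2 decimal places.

dBu = 20·log₁₀(V / 0.775 V).
20·log₁₀(7.45/0.775) = +19.66 dBu.

+19.66 dBu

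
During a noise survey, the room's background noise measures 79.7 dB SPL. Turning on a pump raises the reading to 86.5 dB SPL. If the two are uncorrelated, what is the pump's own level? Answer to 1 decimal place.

85.5 dB SPL

Background correction is a power subtraction:
L_src = 10·log₁₀(10^(86.5/10) − 10^(79.7/10)) = 10·log₁₀(353400000) = 85.5 dB SPL.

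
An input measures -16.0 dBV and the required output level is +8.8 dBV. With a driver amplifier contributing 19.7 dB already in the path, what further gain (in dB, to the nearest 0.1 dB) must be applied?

5.1 dB

The required make-up gain is the shortfall in the dB sum.
G = +8.8 − (-16.0) − 19.7 = 5.1 dB.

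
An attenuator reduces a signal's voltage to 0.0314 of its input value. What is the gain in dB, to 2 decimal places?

-30.06 dB

Voltage ratio → dB uses the 20·log₁₀ form:
20·log₁₀(0.0314) = -30.06 dB.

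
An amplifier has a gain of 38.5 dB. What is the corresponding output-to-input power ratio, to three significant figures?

Power ratio = 10^(dB/10).
10^(38.5/10) = 10^(3.850) = 7080.

7080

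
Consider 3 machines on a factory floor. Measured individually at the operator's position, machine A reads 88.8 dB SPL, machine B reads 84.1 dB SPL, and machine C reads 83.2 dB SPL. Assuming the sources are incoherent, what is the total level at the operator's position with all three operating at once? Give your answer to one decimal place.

90.9 dB SPL

Incoherent sources sum as intensities:
L_total = 10·log₁₀(10^(88.8/10) + 10^(84.1/10) + 10^(83.2/10)) = 10·log₁₀(1225000000) = 90.9 dB SPL.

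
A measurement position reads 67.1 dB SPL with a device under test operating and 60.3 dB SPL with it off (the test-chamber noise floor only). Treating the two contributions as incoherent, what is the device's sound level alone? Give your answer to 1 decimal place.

Subtract intensities: L_src = 10·log₁₀(10^(L_total/10) − 10^(L_bg/10)).
L_src = 10·log₁₀(10^(67.1/10) − 10^(60.3/10)) = 10·log₁₀(4057000) = 66.1 dB SPL.

66.1 dB SPL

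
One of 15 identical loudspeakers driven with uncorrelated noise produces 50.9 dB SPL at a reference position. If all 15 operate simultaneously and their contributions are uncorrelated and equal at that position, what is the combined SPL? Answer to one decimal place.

62.7 dB SPL

15 equal incoherent sources raise the level by 10·log₁₀(15) = 11.76 dB.
L_total = 50.9 + 11.76 = 62.7 dB SPL.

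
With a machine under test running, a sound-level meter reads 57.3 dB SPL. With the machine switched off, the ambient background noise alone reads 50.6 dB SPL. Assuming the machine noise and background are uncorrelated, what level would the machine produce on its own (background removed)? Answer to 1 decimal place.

56.3 dB SPL

Subtract intensities: L_src = 10·log₁₀(10^(L_total/10) − 10^(L_bg/10)).
L_src = 10·log₁₀(10^(57.3/10) − 10^(50.6/10)) = 10·log₁₀(422200) = 56.3 dB SPL.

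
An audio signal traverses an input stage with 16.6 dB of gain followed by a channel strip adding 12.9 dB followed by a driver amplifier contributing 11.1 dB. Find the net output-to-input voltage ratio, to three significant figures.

107

Net gain = 16.6 + 12.9 + 11.1 = 40.6 dB.
Voltage ratio = 10^(40.6/20) = 107.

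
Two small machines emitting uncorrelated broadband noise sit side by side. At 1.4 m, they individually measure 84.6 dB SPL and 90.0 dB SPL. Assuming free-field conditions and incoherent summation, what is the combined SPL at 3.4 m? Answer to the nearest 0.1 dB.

83.4 dB SPL

Combined at 1.4 m: 10·log₁₀(10^(84.6/10)+10^(90.0/10)) = 91.10 dB SPL.
Then apply −20·log₁₀(3.4/1.4) = -7.71 dB → 83.4 dB SPL.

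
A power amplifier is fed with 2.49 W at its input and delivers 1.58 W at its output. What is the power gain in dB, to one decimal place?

-2.0 dB

Power is a power quantity, so gain = 10·log₁₀(P_out/P_in).
10·log₁₀(1.58/2.49) = 10·log₁₀(0.6345) = -2.0 dB.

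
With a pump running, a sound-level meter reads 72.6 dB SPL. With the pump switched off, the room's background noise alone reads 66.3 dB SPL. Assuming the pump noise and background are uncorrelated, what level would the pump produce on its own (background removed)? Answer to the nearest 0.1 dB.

71.4 dB SPL

Subtract intensities: L_src = 10·log₁₀(10^(L_total/10) − 10^(L_bg/10)).
L_src = 10·log₁₀(10^(72.6/10) − 10^(66.3/10)) = 10·log₁₀(13930000) = 71.4 dB SPL.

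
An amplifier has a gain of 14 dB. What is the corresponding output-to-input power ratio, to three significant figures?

25.1

Power ratio = 10^(dB/10).
10^(14/10) = 10^(1.400) = 25.1.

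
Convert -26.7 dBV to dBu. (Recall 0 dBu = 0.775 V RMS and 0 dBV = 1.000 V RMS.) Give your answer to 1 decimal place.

-24.5 dBu

The offset between the scales is 20·log₁₀(0.775/1.000) = −2.214 dB.
So dBu = -26.7 + 2.214 = -24.5 dBu.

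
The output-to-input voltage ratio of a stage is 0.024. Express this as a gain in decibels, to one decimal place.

-32.4 dB

Voltage ratio → dB uses the 20·log₁₀ form:
20·log₁₀(0.024) = -32.4 dB.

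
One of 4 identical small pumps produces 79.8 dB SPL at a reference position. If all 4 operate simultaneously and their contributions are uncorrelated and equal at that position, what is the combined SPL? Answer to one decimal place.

85.8 dB SPL

4 equal incoherent sources raise the level by 10·log₁₀(4) = 6.02 dB.
L_total = 79.8 + 6.02 = 85.8 dB SPL.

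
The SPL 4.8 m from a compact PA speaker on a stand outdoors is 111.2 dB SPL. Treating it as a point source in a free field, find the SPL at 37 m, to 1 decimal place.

Free-field point source: level drops by 20·log₁₀ of the distance ratio.
ΔL = −20·log₁₀(37/4.8) = -17.74 dB, so L₂ = 111.2 + (-17.74) = 93.5 dB SPL.

93.5 dB SPL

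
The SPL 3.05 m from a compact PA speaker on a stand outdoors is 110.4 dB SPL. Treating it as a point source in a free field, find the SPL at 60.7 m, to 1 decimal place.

84.4 dB SPL

Inverse-square spreading gives ΔL = −20·log₁₀(d₂/d₁).
ΔL = −20·log₁₀(60.7/3.05) = -25.98 dB, so L₂ = 110.4 + (-25.98) = 84.4 dB SPL.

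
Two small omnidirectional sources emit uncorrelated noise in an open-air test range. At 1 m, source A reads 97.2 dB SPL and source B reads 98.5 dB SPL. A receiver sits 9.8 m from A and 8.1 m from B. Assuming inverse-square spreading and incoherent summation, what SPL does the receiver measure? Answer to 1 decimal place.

82.1 dB SPL

At the listener: L_A = 97.2 − 20·log₁₀(9.8) = 77.38 dB; L_B = 98.5 − 20·log₁₀(8.1) = 80.33 dB.
Combined: 10·log₁₀(10^(77.38/10)+10^(80.33/10)) = 82.1 dB SPL.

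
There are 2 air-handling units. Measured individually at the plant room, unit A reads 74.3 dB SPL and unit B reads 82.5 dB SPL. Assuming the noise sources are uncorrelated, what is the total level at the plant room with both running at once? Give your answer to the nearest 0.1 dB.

83.1 dB SPL

Incoherent sources sum as intensities:
L_total = 10·log₁₀(10^(74.3/10) + 10^(82.5/10)) = 10·log₁₀(204700000) = 83.1 dB SPL.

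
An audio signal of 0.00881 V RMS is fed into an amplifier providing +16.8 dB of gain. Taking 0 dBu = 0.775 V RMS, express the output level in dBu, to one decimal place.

Input level: 20·log₁₀(0.00881/0.775) = -38.89 dBu.
Output: -38.89 + 16.8 = -22.1 dBu.

-22.1 dBu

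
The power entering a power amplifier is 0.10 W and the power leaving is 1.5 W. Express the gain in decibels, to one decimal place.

11.8 dB

Power is a power quantity, so gain = 10·log₁₀(P_out/P_in).
10·log₁₀(1.5/0.10) = 10·log₁₀(15.00) = 11.8 dB.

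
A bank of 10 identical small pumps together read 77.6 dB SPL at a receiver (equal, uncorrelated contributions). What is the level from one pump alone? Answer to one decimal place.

67.6 dB SPL

10 equal incoherent sources add 10·log₁₀(10) = 10.00 dB over one source.
L_one = 77.6 − 10.00 = 67.6 dB SPL.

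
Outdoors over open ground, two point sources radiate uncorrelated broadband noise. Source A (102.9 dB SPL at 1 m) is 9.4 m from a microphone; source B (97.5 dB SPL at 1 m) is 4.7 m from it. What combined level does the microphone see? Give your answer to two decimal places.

At the listener: L_A = 102.9 − 20·log₁₀(9.4) = 83.437 dB; L_B = 97.5 − 20·log₁₀(4.7) = 84.058 dB.
Combined: 10·log₁₀(10^(83.437/10)+10^(84.058/10)) = 86.77 dB SPL.

86.77 dB SPL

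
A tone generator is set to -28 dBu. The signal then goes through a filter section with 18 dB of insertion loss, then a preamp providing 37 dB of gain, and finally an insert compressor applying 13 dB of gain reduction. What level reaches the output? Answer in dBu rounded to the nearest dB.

In dB, series stages simply add:
-28 − 18 + 37 − 13 = -22 dBu.

-22 dBu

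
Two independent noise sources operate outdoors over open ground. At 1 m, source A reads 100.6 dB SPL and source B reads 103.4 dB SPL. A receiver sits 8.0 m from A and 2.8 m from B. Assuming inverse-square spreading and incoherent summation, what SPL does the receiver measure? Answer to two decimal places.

At the listener: L_A = 100.6 − 20·log₁₀(8.0) = 82.538 dB; L_B = 103.4 − 20·log₁₀(2.8) = 94.457 dB.
Combined: 10·log₁₀(10^(82.538/10)+10^(94.457/10)) = 94.73 dB SPL.

94.73 dB SPL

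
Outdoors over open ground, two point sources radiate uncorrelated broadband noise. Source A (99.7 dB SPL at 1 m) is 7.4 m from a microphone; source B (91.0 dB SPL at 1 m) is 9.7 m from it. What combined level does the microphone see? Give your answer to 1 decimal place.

At the listener: L_A = 99.7 − 20·log₁₀(7.4) = 82.32 dB; L_B = 91.0 − 20·log₁₀(9.7) = 71.26 dB.
Combined: 10·log₁₀(10^(82.32/10)+10^(71.26/10)) = 82.6 dB SPL.

82.6 dB SPL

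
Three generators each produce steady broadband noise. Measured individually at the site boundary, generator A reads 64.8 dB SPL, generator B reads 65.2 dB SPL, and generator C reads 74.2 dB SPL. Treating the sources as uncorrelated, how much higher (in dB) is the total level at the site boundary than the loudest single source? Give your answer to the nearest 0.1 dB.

Add the sources as powers (linear), then convert back to dB:
L_total = 10·log₁₀(10^(64.8/10) + 10^(65.2/10) + 10^(74.2/10)) = 75.14 dB SPL.
Excess over the loudest (74.2 dB): 75.14 − 74.2 = 0.9 dB.

0.9 dB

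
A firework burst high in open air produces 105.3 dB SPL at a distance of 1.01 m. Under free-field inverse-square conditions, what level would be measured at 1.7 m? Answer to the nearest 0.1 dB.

100.8 dB SPL

Inverse-square spreading gives ΔL = −20·log₁₀(d₂/d₁).
ΔL = −20·log₁₀(1.7/1.01) = -4.52 dB, so L₂ = 105.3 + (-4.52) = 100.8 dB SPL.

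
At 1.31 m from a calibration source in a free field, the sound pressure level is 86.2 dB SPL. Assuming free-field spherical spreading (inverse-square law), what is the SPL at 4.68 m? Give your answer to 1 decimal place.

75.1 dB SPL

For a point source in a free field, ΔL = −20·log₁₀(d₂/d₁).
ΔL = −20·log₁₀(4.68/1.31) = -11.06 dB, so L₂ = 86.2 + (-11.06) = 75.1 dB SPL.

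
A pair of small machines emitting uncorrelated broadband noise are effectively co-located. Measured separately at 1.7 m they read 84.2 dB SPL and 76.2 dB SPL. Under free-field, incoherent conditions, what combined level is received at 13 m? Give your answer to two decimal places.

Combined at 1.7 m: 10·log₁₀(10^(84.2/10)+10^(76.2/10)) = 84.839 dB SPL.
Then apply −20·log₁₀(13/1.7) = -17.670 dB → 67.17 dB SPL.

67.17 dB SPL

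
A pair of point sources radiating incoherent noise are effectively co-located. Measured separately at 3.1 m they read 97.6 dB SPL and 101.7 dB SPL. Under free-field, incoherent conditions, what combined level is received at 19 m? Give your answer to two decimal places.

87.38 dB SPL

Combined at 3.1 m: 10·log₁₀(10^(97.6/10)+10^(101.7/10)) = 103.127 dB SPL.
Then apply −20·log₁₀(19/3.1) = -15.748 dB → 87.38 dB SPL.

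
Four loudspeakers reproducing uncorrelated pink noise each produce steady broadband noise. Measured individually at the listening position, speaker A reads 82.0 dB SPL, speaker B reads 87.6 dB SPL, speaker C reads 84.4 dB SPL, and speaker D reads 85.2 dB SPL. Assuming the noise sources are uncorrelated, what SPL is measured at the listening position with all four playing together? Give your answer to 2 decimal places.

Incoherent sources sum as intensities:
L_total = 10·log₁₀(10^(82.0/10) + 10^(87.6/10) + 10^(84.4/10) + 10^(85.2/10)) = 10·log₁₀(1340000000) = 91.27 dB SPL.

91.27 dB SPL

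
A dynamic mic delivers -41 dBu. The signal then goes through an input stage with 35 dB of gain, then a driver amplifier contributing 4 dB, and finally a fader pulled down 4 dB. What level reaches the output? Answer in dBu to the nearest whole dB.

-6 dBu

Cascaded gains and losses add directly in dB.
-41 + 35 + 4 − 4 = -6 dBu.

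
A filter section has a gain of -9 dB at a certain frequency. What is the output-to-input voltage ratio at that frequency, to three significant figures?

Voltage ratio = 10^(dB/20).
10^(-9/20) = 10^(-0.4500) = 0.355.

0.355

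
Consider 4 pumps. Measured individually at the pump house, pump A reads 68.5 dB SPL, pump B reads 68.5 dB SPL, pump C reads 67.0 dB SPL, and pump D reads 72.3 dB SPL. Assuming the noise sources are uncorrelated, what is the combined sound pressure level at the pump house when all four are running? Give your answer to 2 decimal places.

Uncorrelated sources add in intensity (power), not in dB.
L_total = 10·log₁₀(10^(68.5/10) + 10^(68.5/10) + 10^(67.0/10) + 10^(72.3/10)) = 10·log₁₀(36150000) = 75.58 dB SPL.

75.58 dB SPL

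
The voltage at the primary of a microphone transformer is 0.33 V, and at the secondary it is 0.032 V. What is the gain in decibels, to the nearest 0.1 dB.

For a voltage ratio, dB = 20·log₁₀(V₂/V₁).
20·log₁₀(0.032/0.33) = 20·log₁₀(0.09697) = -20.3 dB.

-20.3 dB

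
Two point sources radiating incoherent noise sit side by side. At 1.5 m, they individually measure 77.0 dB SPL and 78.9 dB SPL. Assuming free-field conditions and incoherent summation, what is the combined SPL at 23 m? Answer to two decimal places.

Combined at 1.5 m: 10·log₁₀(10^(77.0/10)+10^(78.9/10)) = 81.063 dB SPL.
Then apply −20·log₁₀(23/1.5) = -23.713 dB → 57.35 dB SPL.

57.35 dB SPL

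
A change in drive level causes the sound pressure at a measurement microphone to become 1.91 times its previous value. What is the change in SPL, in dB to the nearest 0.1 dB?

5.6 dB

SPL change from a pressure ratio uses the 20·log₁₀ form:
20·log₁₀(1.91) = 5.6 dB.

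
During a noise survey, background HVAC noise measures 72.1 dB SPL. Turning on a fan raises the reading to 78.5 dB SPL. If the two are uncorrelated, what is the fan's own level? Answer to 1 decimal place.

Remove the background by subtracting linear intensities:
L_src = 10·log₁₀(10^(78.5/10) − 10^(72.1/10)) = 10·log₁₀(54580000) = 77.4 dB SPL.

77.4 dB SPL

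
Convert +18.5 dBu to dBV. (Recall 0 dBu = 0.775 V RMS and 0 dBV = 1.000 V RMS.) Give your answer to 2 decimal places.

+16.29 dBV

The offset between the scales is 20·log₁₀(0.775/1.000) = −2.214 dB.
So dBV = +18.5 − 2.214 = +16.29 dBV.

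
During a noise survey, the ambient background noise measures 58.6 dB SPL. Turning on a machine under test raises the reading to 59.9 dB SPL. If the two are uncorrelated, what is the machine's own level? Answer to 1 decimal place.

Background correction is a power subtraction:
L_src = 10·log₁₀(10^(59.9/10) − 10^(58.6/10)) = 10·log₁₀(252800) = 54.0 dB SPL.

54.0 dB SPL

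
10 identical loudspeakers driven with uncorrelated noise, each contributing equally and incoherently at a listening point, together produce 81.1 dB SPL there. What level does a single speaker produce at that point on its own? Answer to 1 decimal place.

71.1 dB SPL

10 equal incoherent sources add 10·log₁₀(10) = 10.00 dB over one source.
L_one = 81.1 − 10.00 = 71.1 dB SPL.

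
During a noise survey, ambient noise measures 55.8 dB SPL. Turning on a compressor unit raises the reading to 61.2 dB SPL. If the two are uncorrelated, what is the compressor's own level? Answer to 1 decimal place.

Subtract intensities: L_src = 10·log₁₀(10^(L_total/10) − 10^(L_bg/10)).
L_src = 10·log₁₀(10^(61.2/10) − 10^(55.8/10)) = 10·log₁₀(938100) = 59.7 dB SPL.

59.7 dB SPL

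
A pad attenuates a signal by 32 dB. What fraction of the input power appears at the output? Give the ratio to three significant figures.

Power ratio = 10^(dB/10).
10^(-32/10) = 10^(-3.200) = 0.000631.

0.000631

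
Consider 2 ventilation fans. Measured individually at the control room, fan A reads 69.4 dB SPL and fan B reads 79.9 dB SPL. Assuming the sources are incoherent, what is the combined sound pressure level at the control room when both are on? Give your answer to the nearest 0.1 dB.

Add the sources as powers (linear), then convert back to dB:
L_total = 10·log₁₀(10^(69.4/10) + 10^(79.9/10)) = 10·log₁₀(106400000) = 80.3 dB SPL.

80.3 dB SPL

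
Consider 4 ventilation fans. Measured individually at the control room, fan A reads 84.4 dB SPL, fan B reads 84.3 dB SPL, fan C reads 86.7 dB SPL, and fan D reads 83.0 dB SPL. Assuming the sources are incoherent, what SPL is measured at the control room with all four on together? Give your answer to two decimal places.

90.83 dB SPL

Add the sources as powers (linear), then convert back to dB:
L_total = 10·log₁₀(10^(84.4/10) + 10^(84.3/10) + 10^(86.7/10) + 10^(83.0/10)) = 10·log₁₀(1212000000) = 90.83 dB SPL.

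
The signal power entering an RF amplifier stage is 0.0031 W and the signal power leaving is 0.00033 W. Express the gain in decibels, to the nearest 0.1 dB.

-9.7 dB

For a power ratio, dB = 10·log₁₀(P₂/P₁).
10·log₁₀(0.00033/0.0031) = 10·log₁₀(0.1065) = -9.7 dB.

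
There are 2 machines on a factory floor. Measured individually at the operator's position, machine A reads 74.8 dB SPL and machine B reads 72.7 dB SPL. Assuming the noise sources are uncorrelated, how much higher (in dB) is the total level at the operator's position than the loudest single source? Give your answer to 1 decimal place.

2.1 dB

Incoherent sources sum as intensities:
L_total = 10·log₁₀(10^(74.8/10) + 10^(72.7/10)) = 76.89 dB SPL.
Excess over the loudest (74.8 dB): 76.89 − 74.8 = 2.1 dB.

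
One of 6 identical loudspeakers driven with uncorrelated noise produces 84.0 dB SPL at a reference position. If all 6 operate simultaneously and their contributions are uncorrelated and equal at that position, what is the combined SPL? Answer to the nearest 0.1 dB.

91.8 dB SPL

6 equal incoherent sources raise the level by 10·log₁₀(6) = 7.78 dB.
L_total = 84.0 + 7.78 = 91.8 dB SPL.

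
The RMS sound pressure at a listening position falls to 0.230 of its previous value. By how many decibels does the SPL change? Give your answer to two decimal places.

-12.77 dB

SPL change from a pressure ratio uses the 20·log₁₀ form:
20·log₁₀(0.230) = -12.77 dB.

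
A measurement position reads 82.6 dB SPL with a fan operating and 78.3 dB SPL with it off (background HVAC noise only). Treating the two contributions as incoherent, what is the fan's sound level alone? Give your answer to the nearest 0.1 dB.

Remove the background by subtracting linear intensities:
L_src = 10·log₁₀(10^(82.6/10) − 10^(78.3/10)) = 10·log₁₀(114400000) = 80.6 dB SPL.

80.6 dB SPL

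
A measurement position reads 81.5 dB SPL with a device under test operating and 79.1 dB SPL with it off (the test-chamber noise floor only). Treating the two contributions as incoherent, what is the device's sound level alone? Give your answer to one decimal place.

77.8 dB SPL

Background correction is a power subtraction:
L_src = 10·log₁₀(10^(81.5/10) − 10^(79.1/10)) = 10·log₁₀(59970000) = 77.8 dB SPL.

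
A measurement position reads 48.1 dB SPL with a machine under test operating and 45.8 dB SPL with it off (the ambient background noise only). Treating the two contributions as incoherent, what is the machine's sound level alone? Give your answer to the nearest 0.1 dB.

44.2 dB SPL

Remove the background by subtracting linear intensities:
L_src = 10·log₁₀(10^(48.1/10) − 10^(45.8/10)) = 10·log₁₀(26550) = 44.2 dB SPL.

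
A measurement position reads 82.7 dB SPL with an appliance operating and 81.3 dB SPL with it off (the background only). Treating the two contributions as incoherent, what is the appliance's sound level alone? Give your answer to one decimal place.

77.1 dB SPL

Remove the background by subtracting linear intensities:
L_src = 10·log₁₀(10^(82.7/10) − 10^(81.3/10)) = 10·log₁₀(51310000) = 77.1 dB SPL.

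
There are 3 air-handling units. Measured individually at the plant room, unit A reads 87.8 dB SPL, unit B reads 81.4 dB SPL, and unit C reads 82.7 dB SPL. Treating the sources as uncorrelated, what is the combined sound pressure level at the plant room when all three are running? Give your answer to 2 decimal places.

Incoherent sources sum as intensities:
L_total = 10·log₁₀(10^(87.8/10) + 10^(81.4/10) + 10^(82.7/10)) = 10·log₁₀(926800000) = 89.67 dB SPL.

89.67 dB SPL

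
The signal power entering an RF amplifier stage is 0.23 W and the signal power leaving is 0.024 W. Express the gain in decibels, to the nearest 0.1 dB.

-9.8 dB

For a power ratio, dB = 10·log₁₀(P₂/P₁).
10·log₁₀(0.024/0.23) = 10·log₁₀(0.1043) = -9.8 dB.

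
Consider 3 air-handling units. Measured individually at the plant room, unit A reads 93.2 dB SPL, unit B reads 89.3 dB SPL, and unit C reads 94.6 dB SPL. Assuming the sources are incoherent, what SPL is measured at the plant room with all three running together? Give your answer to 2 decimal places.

Incoherent sources sum as intensities:
L_total = 10·log₁₀(10^(93.2/10) + 10^(89.3/10) + 10^(94.6/10)) = 10·log₁₀(5824000000) = 97.65 dB SPL.

97.65 dB SPL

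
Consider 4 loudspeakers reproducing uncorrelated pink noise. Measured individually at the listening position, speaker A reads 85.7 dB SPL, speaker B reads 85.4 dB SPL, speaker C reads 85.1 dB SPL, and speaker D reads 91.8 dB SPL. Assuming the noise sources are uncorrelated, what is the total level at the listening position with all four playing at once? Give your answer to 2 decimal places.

94.07 dB SPL

Incoherent sources sum as intensities:
L_total = 10·log₁₀(10^(85.7/10) + 10^(85.4/10) + 10^(85.1/10) + 10^(91.8/10)) = 10·log₁₀(2555000000) = 94.07 dB SPL.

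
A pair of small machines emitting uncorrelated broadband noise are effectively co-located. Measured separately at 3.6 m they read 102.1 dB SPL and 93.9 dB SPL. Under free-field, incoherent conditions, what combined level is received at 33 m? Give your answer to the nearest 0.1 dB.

Combined at 3.6 m: 10·log₁₀(10^(102.1/10)+10^(93.9/10)) = 102.71 dB SPL.
Then apply −20·log₁₀(33/3.6) = -19.24 dB → 83.5 dB SPL.

83.5 dB SPL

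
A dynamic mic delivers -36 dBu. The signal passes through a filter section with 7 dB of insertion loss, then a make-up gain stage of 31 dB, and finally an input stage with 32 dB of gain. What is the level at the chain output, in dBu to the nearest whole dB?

+20 dBu

Gain stages sum in dB:
-36 − 7 + 31 + 32 = +20 dBu.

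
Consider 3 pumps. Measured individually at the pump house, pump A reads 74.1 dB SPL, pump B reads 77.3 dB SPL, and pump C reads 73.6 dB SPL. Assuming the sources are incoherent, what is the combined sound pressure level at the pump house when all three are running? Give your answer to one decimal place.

80.1 dB SPL

Incoherent sources sum as intensities:
L_total = 10·log₁₀(10^(74.1/10) + 10^(77.3/10) + 10^(73.6/10)) = 10·log₁₀(102300000) = 80.1 dB SPL.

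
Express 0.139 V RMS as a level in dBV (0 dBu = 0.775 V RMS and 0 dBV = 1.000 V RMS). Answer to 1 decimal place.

-17.1 dBV

dBV = 20·log₁₀(V / 1.000 V).
20·log₁₀(0.139/1.000) = -17.1 dBV.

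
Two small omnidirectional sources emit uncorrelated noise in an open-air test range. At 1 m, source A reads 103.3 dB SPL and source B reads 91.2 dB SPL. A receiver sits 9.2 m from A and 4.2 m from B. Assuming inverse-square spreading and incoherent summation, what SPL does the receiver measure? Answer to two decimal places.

85.15 dB SPL

At the listener: L_A = 103.3 − 20·log₁₀(9.2) = 84.024 dB; L_B = 91.2 − 20·log₁₀(4.2) = 78.735 dB.
Combined: 10·log₁₀(10^(84.024/10)+10^(78.735/10)) = 85.15 dB SPL.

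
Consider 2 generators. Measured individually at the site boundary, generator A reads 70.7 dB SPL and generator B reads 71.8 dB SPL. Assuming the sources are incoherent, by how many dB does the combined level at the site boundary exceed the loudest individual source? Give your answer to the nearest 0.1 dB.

2.5 dB

Incoherent sources sum as intensities:
L_total = 10·log₁₀(10^(70.7/10) + 10^(71.8/10)) = 74.30 dB SPL.
Excess over the loudest (71.8 dB): 74.30 − 71.8 = 2.5 dB.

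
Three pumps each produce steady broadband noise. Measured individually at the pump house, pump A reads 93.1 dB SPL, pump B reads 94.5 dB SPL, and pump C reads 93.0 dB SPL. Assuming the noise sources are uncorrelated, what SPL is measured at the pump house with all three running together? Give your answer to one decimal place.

98.4 dB SPL

Incoherent sources sum as intensities:
L_total = 10·log₁₀(10^(93.1/10) + 10^(94.5/10) + 10^(93.0/10)) = 10·log₁₀(6855000000) = 98.4 dB SPL.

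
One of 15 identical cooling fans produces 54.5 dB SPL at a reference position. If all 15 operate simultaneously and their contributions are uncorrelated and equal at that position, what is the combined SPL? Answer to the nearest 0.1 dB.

66.3 dB SPL

15 equal incoherent sources raise the level by 10·log₁₀(15) = 11.76 dB.
L_total = 54.5 + 11.76 = 66.3 dB SPL.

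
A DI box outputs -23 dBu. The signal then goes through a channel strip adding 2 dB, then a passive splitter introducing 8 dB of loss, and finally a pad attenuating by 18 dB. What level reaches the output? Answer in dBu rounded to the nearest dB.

-47 dBu

In dB, series stages simply add:
-23 + 2 − 8 − 18 = -47 dBu.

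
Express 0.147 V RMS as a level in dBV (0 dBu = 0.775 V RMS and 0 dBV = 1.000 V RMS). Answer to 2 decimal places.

dBV = 20·log₁₀(V / 1.000 V).
20·log₁₀(0.147/1.000) = -16.65 dBV.

-16.65 dBV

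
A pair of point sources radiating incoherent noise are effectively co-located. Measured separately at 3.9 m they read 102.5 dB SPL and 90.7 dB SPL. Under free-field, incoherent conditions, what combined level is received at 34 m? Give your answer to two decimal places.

83.97 dB SPL

Combined at 3.9 m: 10·log₁₀(10^(102.5/10)+10^(90.7/10)) = 102.778 dB SPL.
Then apply −20·log₁₀(34/3.9) = -18.808 dB → 83.97 dB SPL.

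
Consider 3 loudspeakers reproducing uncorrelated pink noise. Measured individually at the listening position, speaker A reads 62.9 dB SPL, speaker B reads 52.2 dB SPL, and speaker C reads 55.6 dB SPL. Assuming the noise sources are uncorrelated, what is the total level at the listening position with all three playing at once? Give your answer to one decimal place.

63.9 dB SPL

Uncorrelated sources add in intensity (power), not in dB.
L_total = 10·log₁₀(10^(62.9/10) + 10^(52.2/10) + 10^(55.6/10)) = 10·log₁₀(2479000) = 63.9 dB SPL.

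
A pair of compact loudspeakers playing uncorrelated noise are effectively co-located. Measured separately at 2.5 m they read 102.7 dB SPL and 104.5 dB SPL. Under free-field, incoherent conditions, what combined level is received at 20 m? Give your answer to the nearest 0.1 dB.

Combined at 2.5 m: 10·log₁₀(10^(102.7/10)+10^(104.5/10)) = 106.70 dB SPL.
Then apply −20·log₁₀(20/2.5) = -18.06 dB → 88.6 dB SPL.

88.6 dB SPL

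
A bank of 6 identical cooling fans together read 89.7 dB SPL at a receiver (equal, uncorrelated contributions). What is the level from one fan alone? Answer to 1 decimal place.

6 equal incoherent sources add 10·log₁₀(6) = 7.78 dB over one source.
L_one = 89.7 − 7.78 = 81.9 dB SPL.

81.9 dB SPL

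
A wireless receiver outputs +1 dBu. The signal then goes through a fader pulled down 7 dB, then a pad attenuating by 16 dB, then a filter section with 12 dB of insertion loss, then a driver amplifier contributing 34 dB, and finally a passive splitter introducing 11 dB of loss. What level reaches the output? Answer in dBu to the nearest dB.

Cascaded gains and losses add directly in dB.
+1 − 7 − 16 − 12 + 34 − 11 = -11 dBu.

-11 dBu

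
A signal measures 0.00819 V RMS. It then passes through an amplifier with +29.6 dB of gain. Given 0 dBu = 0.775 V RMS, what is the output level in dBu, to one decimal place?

Input level: 20·log₁₀(0.00819/0.775) = -39.52 dBu.
Output: -39.52 + 29.6 = -9.9 dBu.

-9.9 dBu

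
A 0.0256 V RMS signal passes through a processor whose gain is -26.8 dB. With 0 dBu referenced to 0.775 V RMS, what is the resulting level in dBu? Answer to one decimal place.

Input level: 20·log₁₀(0.0256/0.775) = -29.62 dBu.
Output: -29.62 − 26.8 = -56.4 dBu.

-56.4 dBu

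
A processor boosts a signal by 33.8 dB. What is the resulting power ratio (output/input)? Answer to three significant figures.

2400

Power ratio = 10^(dB/10).
10^(33.8/10) = 10^(3.380) = 2400.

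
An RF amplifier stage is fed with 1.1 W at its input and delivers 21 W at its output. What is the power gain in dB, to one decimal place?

Power ratio → dB uses the 10·log₁₀ form:
10·log₁₀(21/1.1) = 10·log₁₀(19.09) = 12.8 dB.

12.8 dB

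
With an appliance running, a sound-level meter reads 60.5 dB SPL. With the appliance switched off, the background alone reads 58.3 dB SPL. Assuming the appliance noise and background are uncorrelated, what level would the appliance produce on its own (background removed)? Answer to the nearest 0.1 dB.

56.5 dB SPL

Remove the background by subtracting linear intensities:
L_src = 10·log₁₀(10^(60.5/10) − 10^(58.3/10)) = 10·log₁₀(445900) = 56.5 dB SPL.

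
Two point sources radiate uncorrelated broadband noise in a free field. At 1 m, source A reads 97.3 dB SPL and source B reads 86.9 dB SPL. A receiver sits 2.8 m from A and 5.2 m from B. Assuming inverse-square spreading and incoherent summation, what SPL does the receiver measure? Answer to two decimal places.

88.47 dB SPL

At the listener: L_A = 97.3 − 20·log₁₀(2.8) = 88.357 dB; L_B = 86.9 − 20·log₁₀(5.2) = 72.580 dB.
Combined: 10·log₁₀(10^(88.357/10)+10^(72.580/10)) = 88.47 dB SPL.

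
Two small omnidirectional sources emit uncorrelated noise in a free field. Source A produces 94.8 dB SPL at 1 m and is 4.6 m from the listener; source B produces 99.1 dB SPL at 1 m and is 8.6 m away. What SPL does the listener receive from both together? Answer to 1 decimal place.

84.0 dB SPL

At the listener: L_A = 94.8 − 20·log₁₀(4.6) = 81.54 dB; L_B = 99.1 − 20·log₁₀(8.6) = 80.41 dB.
Combined: 10·log₁₀(10^(81.54/10)+10^(80.41/10)) = 84.0 dB SPL.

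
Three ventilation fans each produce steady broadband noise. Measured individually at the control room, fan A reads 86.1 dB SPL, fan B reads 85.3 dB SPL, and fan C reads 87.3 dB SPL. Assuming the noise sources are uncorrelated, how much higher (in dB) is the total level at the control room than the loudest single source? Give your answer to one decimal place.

Incoherent sources sum as intensities:
L_total = 10·log₁₀(10^(86.1/10) + 10^(85.3/10) + 10^(87.3/10)) = 91.08 dB SPL.
Excess over the loudest (87.3 dB): 91.08 − 87.3 = 3.8 dB.

3.8 dB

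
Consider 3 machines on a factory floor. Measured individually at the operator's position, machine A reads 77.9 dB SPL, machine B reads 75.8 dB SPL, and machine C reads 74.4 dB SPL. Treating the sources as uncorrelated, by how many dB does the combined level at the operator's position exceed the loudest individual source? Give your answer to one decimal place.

3.1 dB

Incoherent sources sum as intensities:
L_total = 10·log₁₀(10^(77.9/10) + 10^(75.8/10) + 10^(74.4/10)) = 81.05 dB SPL.
Excess over the loudest (77.9 dB): 81.05 − 77.9 = 3.1 dB.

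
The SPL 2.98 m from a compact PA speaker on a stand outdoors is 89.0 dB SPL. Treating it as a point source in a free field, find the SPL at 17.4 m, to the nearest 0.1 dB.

73.7 dB SPL

For a point source in a free field, ΔL = −20·log₁₀(d₂/d₁).
ΔL = −20·log₁₀(17.4/2.98) = -15.33 dB, so L₂ = 89.0 + (-15.33) = 73.7 dB SPL.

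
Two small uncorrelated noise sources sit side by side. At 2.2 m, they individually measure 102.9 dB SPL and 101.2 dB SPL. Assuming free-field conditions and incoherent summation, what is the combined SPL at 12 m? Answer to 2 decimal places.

90.41 dB SPL

Combined at 2.2 m: 10·log₁₀(10^(102.9/10)+10^(101.2/10)) = 105.143 dB SPL.
Then apply −20·log₁₀(12/2.2) = -14.735 dB → 90.41 dB SPL.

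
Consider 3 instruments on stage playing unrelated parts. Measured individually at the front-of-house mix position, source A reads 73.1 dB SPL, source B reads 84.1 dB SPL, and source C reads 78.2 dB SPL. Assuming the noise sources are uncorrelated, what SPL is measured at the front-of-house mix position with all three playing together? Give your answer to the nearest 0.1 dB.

85.4 dB SPL

Incoherent sources sum as intensities:
L_total = 10·log₁₀(10^(73.1/10) + 10^(84.1/10) + 10^(78.2/10)) = 10·log₁₀(343500000) = 85.4 dB SPL.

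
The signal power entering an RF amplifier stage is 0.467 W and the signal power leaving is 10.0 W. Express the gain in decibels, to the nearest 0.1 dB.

For a power ratio, dB = 10·log₁₀(P₂/P₁).
10·log₁₀(10.0/0.467) = 10·log₁₀(21.41) = 13.3 dB.

13.3 dB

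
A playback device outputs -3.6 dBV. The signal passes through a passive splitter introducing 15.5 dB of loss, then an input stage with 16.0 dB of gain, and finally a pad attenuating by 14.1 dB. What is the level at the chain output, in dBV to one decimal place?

-17.2 dBV

In dB, series stages simply add:
-3.6 − 15.5 + 16.0 − 14.1 = -17.2 dBV.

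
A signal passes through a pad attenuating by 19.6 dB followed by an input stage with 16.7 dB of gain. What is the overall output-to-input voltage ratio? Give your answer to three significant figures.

0.716

Net gain = (−19.6) + 16.7 = -2.9 dB.
Voltage ratio = 10^(-2.9/20) = 0.716.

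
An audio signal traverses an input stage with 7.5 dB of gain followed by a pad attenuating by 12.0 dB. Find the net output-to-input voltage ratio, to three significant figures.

Net gain = 7.5 + (−12.0) = -4.5 dB.
Voltage ratio = 10^(-4.5/20) = 0.596.

0.596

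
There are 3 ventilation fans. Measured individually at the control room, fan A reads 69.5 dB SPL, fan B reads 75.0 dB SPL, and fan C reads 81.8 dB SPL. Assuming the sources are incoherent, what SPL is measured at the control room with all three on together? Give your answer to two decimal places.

Uncorrelated sources add in intensity (power), not in dB.
L_total = 10·log₁₀(10^(69.5/10) + 10^(75.0/10) + 10^(81.8/10)) = 10·log₁₀(191900000) = 82.83 dB SPL.

82.83 dB SPL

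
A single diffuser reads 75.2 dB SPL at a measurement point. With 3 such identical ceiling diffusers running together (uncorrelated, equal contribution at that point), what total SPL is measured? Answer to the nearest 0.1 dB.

3 equal incoherent sources raise the level by 10·log₁₀(3) = 4.77 dB.
L_total = 75.2 + 4.77 = 80.0 dB SPL.

80.0 dB SPL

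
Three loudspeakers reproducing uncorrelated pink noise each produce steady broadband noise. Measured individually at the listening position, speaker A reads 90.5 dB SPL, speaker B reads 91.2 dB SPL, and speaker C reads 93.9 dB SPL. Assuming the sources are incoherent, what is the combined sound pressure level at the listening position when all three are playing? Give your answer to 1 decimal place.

96.9 dB SPL

Incoherent sources sum as intensities:
L_total = 10·log₁₀(10^(90.5/10) + 10^(91.2/10) + 10^(93.9/10)) = 10·log₁₀(4895000000) = 96.9 dB SPL.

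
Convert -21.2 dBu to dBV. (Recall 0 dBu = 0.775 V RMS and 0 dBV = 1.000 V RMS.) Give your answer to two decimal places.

-23.41 dBV

The offset between the scales is 20·log₁₀(0.775/1.000) = −2.214 dB.
So dBV = -21.2 − 2.214 = -23.41 dBV.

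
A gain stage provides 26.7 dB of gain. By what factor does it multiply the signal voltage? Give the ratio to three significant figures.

21.6

Voltage ratio = 10^(dB/20).
10^(26.7/20) = 10^(1.335) = 21.6.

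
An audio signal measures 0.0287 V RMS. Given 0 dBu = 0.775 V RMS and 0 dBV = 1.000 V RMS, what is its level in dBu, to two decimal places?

dBu = 20·log₁₀(V / 0.775 V).
20·log₁₀(0.0287/0.775) = -28.63 dBu.

-28.63 dBu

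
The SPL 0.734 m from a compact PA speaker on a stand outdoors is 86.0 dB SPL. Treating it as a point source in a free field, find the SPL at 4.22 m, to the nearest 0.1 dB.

Inverse-square spreading gives ΔL = −20·log₁₀(d₂/d₁).
ΔL = −20·log₁₀(4.22/0.734) = -15.19 dB, so L₂ = 86.0 + (-15.19) = 70.8 dB SPL.

70.8 dB SPL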